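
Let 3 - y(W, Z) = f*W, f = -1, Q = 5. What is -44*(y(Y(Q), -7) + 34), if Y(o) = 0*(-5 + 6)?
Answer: -1628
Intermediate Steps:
Y(o) = 0 (Y(o) = 0*1 = 0)
y(W, Z) = 3 + W (y(W, Z) = 3 - (-1)*W = 3 + W)
-44*(y(Y(Q), -7) + 34) = -44*((3 + 0) + 34) = -44*(3 + 34) = -44*37 = -1628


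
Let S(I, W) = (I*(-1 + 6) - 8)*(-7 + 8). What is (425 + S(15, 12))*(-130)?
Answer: -63960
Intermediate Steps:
S(I, W) = -8 + 5*I (S(I, W) = (I*5 - 8)*1 = (5*I - 8)*1 = (-8 + 5*I)*1 = -8 + 5*I)
(425 + S(15, 12))*(-130) = (425 + (-8 + 5*15))*(-130) = (425 + (-8 + 75))*(-130) = (425 + 67)*(-130) = 492*(-130) = -63960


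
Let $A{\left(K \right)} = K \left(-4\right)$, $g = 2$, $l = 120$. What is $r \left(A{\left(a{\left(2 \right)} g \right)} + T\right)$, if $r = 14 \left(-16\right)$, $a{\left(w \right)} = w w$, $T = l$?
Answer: $-19712$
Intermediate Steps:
$T = 120$
$a{\left(w \right)} = w^{2}$
$r = -224$
$A{\left(K \right)} = - 4 K$
$r \left(A{\left(a{\left(2 \right)} g \right)} + T\right) = - 224 \left(- 4 \cdot 2^{2} \cdot 2 + 120\right) = - 224 \left(- 4 \cdot 4 \cdot 2 + 120\right) = - 224 \left(\left(-4\right) 8 + 120\right) = - 224 \left(-32 + 120\right) = \left(-224\right) 88 = -19712$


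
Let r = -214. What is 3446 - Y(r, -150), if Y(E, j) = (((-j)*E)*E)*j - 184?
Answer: 1030413630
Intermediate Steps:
Y(E, j) = -184 - E²*j² (Y(E, j) = ((-E*j)*E)*j - 184 = (-j*E²)*j - 184 = -E²*j² - 184 = -184 - E²*j²)
3446 - Y(r, -150) = 3446 - (-184 - 1*(-214)²*(-150)²) = 3446 - (-184 - 1*45796*22500) = 3446 - (-184 - 1030410000) = 3446 - 1*(-1030410184) = 3446 + 1030410184 = 1030413630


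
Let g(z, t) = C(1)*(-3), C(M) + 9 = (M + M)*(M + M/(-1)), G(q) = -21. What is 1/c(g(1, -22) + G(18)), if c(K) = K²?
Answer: 1/36 ≈ 0.027778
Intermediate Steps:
C(M) = -9 (C(M) = -9 + (M + M)*(M + M/(-1)) = -9 + (2*M)*(M + M*(-1)) = -9 + (2*M)*(M - M) = -9 + (2*M)*0 = -9 + 0 = -9)
g(z, t) = 27 (g(z, t) = -9*(-3) = 27)
1/c(g(1, -22) + G(18)) = 1/((27 - 21)²) = 1/(6²) = 1/36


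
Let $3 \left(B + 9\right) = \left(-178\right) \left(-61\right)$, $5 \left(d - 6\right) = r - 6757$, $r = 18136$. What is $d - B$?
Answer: $- \frac{19928}{15} \approx -1328.5$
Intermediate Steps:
$d = \frac{11409}{5}$ ($d = 6 + \frac{18136 - 6757}{5} = 6 + \frac{1}{5} \cdot 11379 = 6 + \frac{11379}{5} = \frac{11409}{5} \approx 2281.8$)
$B = \frac{10831}{3}$ ($B = -9 + \frac{\left(-178\right) \left(-61\right)}{3} = -9 + \frac{1}{3} \cdot 10858 = -9 + \frac{10858}{3} = \frac{10831}{3} \approx 3610.3$)
$d - B = \frac{11409}{5} - \frac{10831}{3} = - \frac{19928}{15}$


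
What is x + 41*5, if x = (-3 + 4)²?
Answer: 206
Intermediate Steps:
x = 1 (x = 1² = 1)
x + 41*5 = 1 + 41*5 = 1 + 205 = 206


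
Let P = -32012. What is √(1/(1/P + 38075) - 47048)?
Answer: 2*I*√103395088661225723985/93758223 ≈ 216.91*I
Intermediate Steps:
√(1/(1/P + 38075) - 47048) = √(1/(1/(-32012) + 38075) - 47048) = √(1/(-1/32012 + 38075) - 47048) = √(1/(1218856899/32012) - 47048) = √(32012/1218856899 - 47048) = √(-57344779352140/1218856899) = 2*I*√103395088661225723985/93758223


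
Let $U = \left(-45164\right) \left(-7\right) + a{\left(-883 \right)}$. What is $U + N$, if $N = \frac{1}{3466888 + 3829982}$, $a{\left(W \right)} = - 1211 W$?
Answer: $\frac{10109528807071}{7296870} \approx 1.3855 \cdot 10^{6}$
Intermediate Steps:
$U = 1385461$ ($U = \left(-45164\right) \left(-7\right) - -1069313 = 316148 + 1069313 = 1385461$)
$N = \frac{1}{7296870} \approx 1.3704 \cdot 10^{-7}$
$U + N = 1385461 + \frac{1}{7296870} = \frac{10109528807071}{7296870}$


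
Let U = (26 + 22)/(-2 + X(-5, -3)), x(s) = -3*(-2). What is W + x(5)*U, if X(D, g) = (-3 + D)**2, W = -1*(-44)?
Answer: 1508/31 ≈ 48.645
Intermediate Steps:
W = 44
x(s) = 6
U = 24/31 (U = (26 + 22)/(-2 + (-3 - 5)**2) = 48/(-2 + (-8)**2) = 48/(-2 + 64) = 48/62 = 48*(1/62) = 24/31 ≈ 0.77419)
W + x(5)*U = 44 + 6*(24/31) = 44 + 144/31 = 1508/31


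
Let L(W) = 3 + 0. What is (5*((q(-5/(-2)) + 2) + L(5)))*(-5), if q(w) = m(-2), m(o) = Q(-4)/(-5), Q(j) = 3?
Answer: -110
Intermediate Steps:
L(W) = 3
m(o) = -⅗ (m(o) = 3/(-5) = 3*(-⅕) = -⅗)
q(w) = -⅗
(5*((q(-5/(-2)) + 2) + L(5)))*(-5) = (5*((-⅗ + 2) + 3))*(-5) = (5*(7/5 + 3))*(-5) = (5*(22/5))*(-5) = 22*(-5) = -110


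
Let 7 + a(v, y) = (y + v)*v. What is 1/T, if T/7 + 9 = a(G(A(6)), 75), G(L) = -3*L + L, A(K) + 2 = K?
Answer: -1/3864 ≈ -0.00025880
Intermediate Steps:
A(K) = -2 + K
G(L) = -2*L
a(v, y) = -7 + v*(v + y) (a(v, y) = -7 + (y + v)*v = -7 + (v + y)*v = -7 + v*(v + y))
T = -3864 (T = -63 + 7*(-7 + (-2*(-2 + 6))² - 2*(-2 + 6)*75) = -63 + 7*(-7 + (-2*4)² - 2*4*75) = -63 + 7*(-7 + (-8)² - 8*75) = -63 + 7*(-7 + 64 - 600) = -63 + 7*(-543) = -63 - 3801 = -3864)
1/T = 1/(-3864) = -1/3864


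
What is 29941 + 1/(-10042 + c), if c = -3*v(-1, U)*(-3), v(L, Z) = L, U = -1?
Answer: 300936990/10051 ≈ 29941.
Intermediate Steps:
c = -9 (c = -3*(-1)*(-3) = 3*(-3) = -9)
29941 + 1/(-10042 + c) = 29941 + 1/(-10042 - 9) = 29941 + 1/(-10051) = 29941 - 1/10051 = 300936990/10051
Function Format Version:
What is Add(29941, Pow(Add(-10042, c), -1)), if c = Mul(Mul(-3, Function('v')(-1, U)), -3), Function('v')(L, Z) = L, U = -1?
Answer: Rational(300936990, 10051) ≈ 29941.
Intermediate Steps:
c = -9 (c = Mul(Mul(-3, -1), -3) = Mul(3, -3) = -9)
Add(29941, Pow(Add(-10042, c), -1)) = Add(29941, Pow(Add(-10042, -9), -1)) = Add(29941, Pow(-10051, -1)) = Add(29941, Rational(-1, 10051)) = Rational(300936990, 10051)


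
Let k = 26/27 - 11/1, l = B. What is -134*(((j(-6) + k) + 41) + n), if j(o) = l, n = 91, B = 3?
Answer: -452116/27 ≈ -16745.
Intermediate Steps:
l = 3
j(o) = 3
k = -271/27 (k = 26*(1/27) - 11*1 = 26/27 - 11 = -271/27 ≈ -10.037)
-134*(((j(-6) + k) + 41) + n) = -134*(((3 - 271/27) + 41) + 91) = -134*((-190/27 + 41) + 91) = -134*(917/27 + 91) = -134*3374/27 = -452116/27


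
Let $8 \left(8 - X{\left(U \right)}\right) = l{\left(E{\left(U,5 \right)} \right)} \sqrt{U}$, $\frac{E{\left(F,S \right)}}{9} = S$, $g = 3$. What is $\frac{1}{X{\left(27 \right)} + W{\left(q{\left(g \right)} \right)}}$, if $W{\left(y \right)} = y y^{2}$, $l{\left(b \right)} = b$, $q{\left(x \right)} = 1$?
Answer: $- \frac{64}{5499} - \frac{40 \sqrt{3}}{1833} \approx -0.049436$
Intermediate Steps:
$E{\left(F,S \right)} = 9 S$
$W{\left(y \right)} = y^{3}$
$X{\left(U \right)} = 8 - \frac{45 \sqrt{U}}{8}$ ($X{\left(U \right)} = 8 - \frac{9 \cdot 5 \sqrt{U}}{8} = 8 - \frac{45 \sqrt{U}}{8}$)
$\frac{1}{X{\left(27 \right)} + W{\left(q{\left(g \right)} \right)}} = \frac{1}{\left(8 - \frac{45 \sqrt{27}}{8}\right) + 1^{3}} = \frac{1}{\left(8 - \frac{45 \cdot 3 \sqrt{3}}{8}\right) + 1} = \frac{1}{\left(8 - \frac{135 \sqrt{3}}{8}\right) + 1} = \frac{1}{9 - \frac{135 \sqrt{3}}{8}}$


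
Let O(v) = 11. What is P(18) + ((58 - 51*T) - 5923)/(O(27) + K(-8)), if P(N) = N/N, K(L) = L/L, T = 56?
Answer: -2903/4 ≈ -725.75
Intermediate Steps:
K(L) = 1
P(N) = 1
P(18) + ((58 - 51*T) - 5923)/(O(27) + K(-8)) = 1 + ((58 - 51*56) - 5923)/(11 + 1) = 1 + ((58 - 2856) - 5923)/12 = 1 + (-2798 - 5923)*(1/12) = 1 - 8721*1/12 = 1 - 2907/4 = -2903/4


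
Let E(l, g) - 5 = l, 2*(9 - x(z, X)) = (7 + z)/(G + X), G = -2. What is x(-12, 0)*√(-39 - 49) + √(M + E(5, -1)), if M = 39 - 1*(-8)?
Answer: √57 + 31*I*√22/2 ≈ 7.5498 + 72.701*I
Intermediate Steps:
M = 47 (M = 39 + 8 = 47)
x(z, X) = 9 - (7 + z)/(2*(-2 + X))
E(l, g) = 5 + l
x(-12, 0)*√(-39 - 49) + √(M + E(5, -1)) = ((-43 - 1*(-12) + 18*0)/(2*(-2 + 0)))*√(-39 - 49) + √(47 + (5 + 5)) = ((½)*(-43 + 12 + 0)/(-2))*√(-88) + √(47 + 10) = ((½)*(-½)*(-31))*(2*I*√22) + √57 = 31*(2*I*√22)/4 + √57 = 31*I*√22/2 + √57 = √57 + 31*I*√22/2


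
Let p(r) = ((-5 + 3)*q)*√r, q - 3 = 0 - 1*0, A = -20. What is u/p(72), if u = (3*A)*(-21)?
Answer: -35*√2/2 ≈ -24.749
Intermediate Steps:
q = 3 (q = 3 + (0 - 1*0) = 3 + (0 + 0) = 3 + 0 = 3)
u = 1260 (u = (3*(-20))*(-21) = -60*(-21) = 1260)
p(r) = -6*√r (p(r) = ((-5 + 3)*3)*√r = (-2*3)*√r = -6*√r)
u/p(72) = 1260/((-36*√2)) = 1260*(-√2/72) = -35*√2/2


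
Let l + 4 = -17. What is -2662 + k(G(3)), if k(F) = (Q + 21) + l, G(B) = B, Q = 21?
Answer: -2641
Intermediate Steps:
l = -21 (l = -4 - 17 = -21)
k(F) = 21 (k(F) = (21 + 21) - 21 = 42 - 21 = 21)
-2662 + k(G(3)) = -2662 + 21 = -2641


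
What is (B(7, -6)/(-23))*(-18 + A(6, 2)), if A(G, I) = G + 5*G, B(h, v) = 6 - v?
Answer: -216/23 ≈ -9.3913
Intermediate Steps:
A(G, I) = 6*G
(B(7, -6)/(-23))*(-18 + A(6, 2)) = ((6 - 1*(-6))/(-23))*(-18 + 6*6) = ((6 + 6)*(-1/23))*(-18 + 36) = (12*(-1/23))*18 = -12/23*18 = -216/23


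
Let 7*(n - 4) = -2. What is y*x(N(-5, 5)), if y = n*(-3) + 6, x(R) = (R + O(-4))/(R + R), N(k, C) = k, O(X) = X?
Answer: -162/35 ≈ -4.6286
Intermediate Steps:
n = 26/7 (n = 4 + (⅐)*(-2) = 4 - 2/7 = 26/7 ≈ 3.7143)
x(R) = (-4 + R)/(2*R) (x(R) = (R - 4)/(R + R) = (-4 + R)/((2*R)) = (-4 + R)*(1/(2*R)) = (-4 + R)/(2*R))
y = -36/7 (y = (26/7)*(-3) + 6 = -78/7 + 6 = -36/7 ≈ -5.1429)
y*x(N(-5, 5)) = -18*(-4 - 5)/(7*(-5)) = -18*(-1)*(-9)/(7*5) = -36/7*9/10 = -162/35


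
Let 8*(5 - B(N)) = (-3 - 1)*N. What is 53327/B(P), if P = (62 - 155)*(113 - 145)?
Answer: 53327/1493 ≈ 35.718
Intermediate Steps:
P = 2976 (P = -93*(-32) = 2976)
B(N) = 5 + N/2 (B(N) = 5 - (-3 - 1)*N/8 = 5 - (-1)*N/2 = 5 + N/2)
53327/B(P) = 53327/(5 + (½)*2976) = 53327/(5 + 1488) = 53327/1493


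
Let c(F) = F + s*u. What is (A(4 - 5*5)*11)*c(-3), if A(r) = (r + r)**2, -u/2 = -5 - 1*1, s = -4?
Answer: -989604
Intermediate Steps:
u = 12 (u = -2*(-5 - 1*1) = -2*(-5 - 1) = -2*(-6) = 12)
A(r) = 4*r**2 (A(r) = (2*r)**2 = 4*r**2)
c(F) = -48 + F (c(F) = F - 4*12 = F - 48 = -48 + F)
(A(4 - 5*5)*11)*c(-3) = ((4*(4 - 5*5)**2)*11)*(-48 - 3) = ((4*(4 - 25)**2)*11)*(-51) = ((4*(-21)**2)*11)*(-51) = ((4*441)*11)*(-51) = (1764*11)*(-51) = 19404*(-51) = -989604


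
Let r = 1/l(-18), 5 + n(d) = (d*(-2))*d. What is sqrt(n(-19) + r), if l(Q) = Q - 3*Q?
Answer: I*sqrt(26171)/6 ≈ 26.962*I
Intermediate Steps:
l(Q) = -2*Q
n(d) = -5 - 2*d**2 (n(d) = -5 + (d*(-2))*d = -5 + (-2*d)*d = -5 - 2*d**2)
r = 1/36 (r = 1/(-2*(-18)) = 1/36 ≈ 0.027778)
sqrt(n(-19) + r) = sqrt((-5 - 2*(-19)**2) + 1/36) = sqrt((-5 - 2*361) + 1/36) = sqrt((-5 - 722) + 1/36) = sqrt(-727 + 1/36) = sqrt(-26171/36) = I*sqrt(26171)/6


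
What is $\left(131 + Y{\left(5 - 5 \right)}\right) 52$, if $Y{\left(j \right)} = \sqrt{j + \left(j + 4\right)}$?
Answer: $6916$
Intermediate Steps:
$Y{\left(j \right)} = \sqrt{4 + 2 j}$ ($Y{\left(j \right)} = \sqrt{j + \left(4 + j\right)} = \sqrt{4 + 2 j}$)
$\left(131 + Y{\left(5 - 5 \right)}\right) 52 = \left(131 + \sqrt{4 + 2 \left(5 - 5\right)}\right) 52 = \left(131 + \sqrt{4 + 2 \cdot 0}\right) 52 = \left(131 + \sqrt{4 + 0}\right) 52 = \left(131 + \sqrt{4}\right) 52 = \left(131 + 2\right) 52 = 133 \cdot 52 = 6916$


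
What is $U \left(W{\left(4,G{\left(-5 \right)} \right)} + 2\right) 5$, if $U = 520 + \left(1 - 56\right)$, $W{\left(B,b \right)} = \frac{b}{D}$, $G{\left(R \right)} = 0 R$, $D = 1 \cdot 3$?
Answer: $4650$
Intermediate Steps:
$D = 3$
$G{\left(R \right)} = 0$
$W{\left(B,b \right)} = \frac{b}{3}$
$U = 465$ ($U = 520 + \left(1 - 56\right) = 520 - 55 = 465$)
$U \left(W{\left(4,G{\left(-5 \right)} \right)} + 2\right) 5 = 465 \left(\frac{1}{3} \cdot 0 + 2\right) 5 = 465 \left(0 + 2\right) 5 = 465 \cdot 2 \cdot 5 = 465 \cdot 10 = 4650$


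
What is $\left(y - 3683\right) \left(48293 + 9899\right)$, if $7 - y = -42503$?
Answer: $2259420784$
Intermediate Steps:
$y = 42510$ ($y = 7 - -42503 = 7 + 42503 = 42510$)
$\left(y - 3683\right) \left(48293 + 9899\right) = \left(42510 - 3683\right) \left(48293 + 9899\right) = 38827 \cdot 58192 = 2259420784$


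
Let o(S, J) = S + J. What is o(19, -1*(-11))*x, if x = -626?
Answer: -18780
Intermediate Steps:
o(S, J) = J + S
o(19, -1*(-11))*x = (-1*(-11) + 19)*(-626) = (11 + 19)*(-626) = 30*(-626) = -18780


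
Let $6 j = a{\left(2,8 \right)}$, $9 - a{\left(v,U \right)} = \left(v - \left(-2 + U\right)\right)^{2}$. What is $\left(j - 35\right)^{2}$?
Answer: $\frac{47089}{36} \approx 1308.0$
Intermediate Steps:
$a{\left(v,U \right)} = 9 - \left(2 + v - U\right)^{2}$ ($a{\left(v,U \right)} = 9 - \left(v - \left(-2 + U\right)\right)^{2} = 9 - \left(2 + v - U\right)^{2}$)
$j = - \frac{7}{6}$ ($j = \frac{9 - \left(2 + 2 - 8\right)^{2}}{6} = \frac{9 - \left(-4\right)^{2}}{6} = \frac{9 - 16}{6} = \frac{1}{6} \left(-7\right) = - \frac{7}{6} \approx -1.1667$)
$\left(j - 35\right)^{2} = \left(- \frac{7}{6} - 35\right)^{2} = \left(- \frac{217}{6}\right)^{2} = \frac{47089}{36}$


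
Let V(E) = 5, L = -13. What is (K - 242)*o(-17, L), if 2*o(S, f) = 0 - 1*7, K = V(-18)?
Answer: 1659/2 ≈ 829.50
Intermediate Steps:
K = 5
o(S, f) = -7/2 (o(S, f) = (0 - 1*7)/2 = (0 - 7)/2 = (½)*(-7) = -7/2)
(K - 242)*o(-17, L) = (5 - 242)*(-7/2) = -237*(-7/2) = 1659/2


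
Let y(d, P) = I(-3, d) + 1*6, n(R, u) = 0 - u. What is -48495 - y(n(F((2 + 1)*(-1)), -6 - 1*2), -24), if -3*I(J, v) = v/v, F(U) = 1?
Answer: -145502/3 ≈ -48501.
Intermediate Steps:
I(J, v) = -⅓ (I(J, v) = -v/(3*v) = -⅓*1 = -⅓)
n(R, u) = -u
y(d, P) = 17/3 (y(d, P) = -⅓ + 1*6 = -⅓ + 6 = 17/3)
-48495 - y(n(F((2 + 1)*(-1)), -6 - 1*2), -24) = -48495 - 1*17/3 = -48495 - 17/3 = -145502/3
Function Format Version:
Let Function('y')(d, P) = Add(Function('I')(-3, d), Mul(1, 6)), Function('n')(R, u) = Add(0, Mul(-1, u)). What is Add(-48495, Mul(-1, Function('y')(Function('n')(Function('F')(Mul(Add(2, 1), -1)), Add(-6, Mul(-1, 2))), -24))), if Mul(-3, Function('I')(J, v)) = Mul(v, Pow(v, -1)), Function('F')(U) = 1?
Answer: Rational(-145502, 3) ≈ -48501.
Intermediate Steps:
Function('I')(J, v) = Rational(-1, 3) (Function('I')(J, v) = Mul(Rational(-1, 3), Mul(v, Pow(v, -1))) = Mul(Rational(-1, 3), 1) = Rational(-1, 3))
Function('n')(R, u) = Mul(-1, u)
Function('y')(d, P) = Rational(17, 3) (Function('y')(d, P) = Add(Rational(-1, 3), Mul(1, 6)) = Add(Rational(-1, 3), 6) = Rational(17, 3))
Add(-48495, Mul(-1, Function('y')(Function('n')(Function('F')(Mul(Add(2, 1), -1)), Add(-6, Mul(-1, 2))), -24))) = Add(-48495, Mul(-1, Rational(17, 3))) = Add(-48495, Rational(-17, 3)) = Rational(-145502, 3)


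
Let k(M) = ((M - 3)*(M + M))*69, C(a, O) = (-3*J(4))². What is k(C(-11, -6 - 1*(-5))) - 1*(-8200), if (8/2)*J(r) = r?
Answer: 15652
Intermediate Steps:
J(r) = r/4
C(a, O) = 9 (C(a, O) = (-3*4/4)² = (-3*1)² = (-3)² = 9)
k(M) = 138*M*(-3 + M) (k(M) = ((-3 + M)*(2*M))*69 = (2*M*(-3 + M))*69 = 138*M*(-3 + M))
k(C(-11, -6 - 1*(-5))) - 1*(-8200) = 138*9*(-3 + 9) - 1*(-8200) = 138*9*6 + 8200 = 7452 + 8200 = 15652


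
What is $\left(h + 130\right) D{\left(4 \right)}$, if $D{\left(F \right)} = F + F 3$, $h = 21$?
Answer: $2416$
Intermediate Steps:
$D{\left(F \right)} = 4 F$ ($D{\left(F \right)} = F + 3 F = 4 F$)
$\left(h + 130\right) D{\left(4 \right)} = \left(21 + 130\right) 4 \cdot 4 = 151 \cdot 16 = 2416$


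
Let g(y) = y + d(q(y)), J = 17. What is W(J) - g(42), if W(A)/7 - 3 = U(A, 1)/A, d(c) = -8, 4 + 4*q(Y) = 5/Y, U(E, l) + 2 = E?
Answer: -116/17 ≈ -6.8235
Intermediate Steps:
U(E, l) = -2 + E
q(Y) = -1 + 5/(4*Y) (q(Y) = -1 + (5/Y)/4 = -1 + 5/(4*Y))
g(y) = -8 + y (g(y) = y - 8 = -8 + y)
W(A) = 21 + 7*(-2 + A)/A (W(A) = 21 + 7*((-2 + A)/A) = 21 + 7*(-2 + A)/A)
W(J) - g(42) = (28 - 14/17) - (-8 + 42) = (28 - 14*1/17) - 1*34 = (28 - 14/17) - 34 = 462/17 - 34 = -116/17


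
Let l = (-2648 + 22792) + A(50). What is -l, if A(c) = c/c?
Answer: -20145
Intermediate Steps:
A(c) = 1
l = 20145 (l = (-2648 + 22792) + 1 = 20144 + 1 = 20145)
-l = -1*20145 = -20145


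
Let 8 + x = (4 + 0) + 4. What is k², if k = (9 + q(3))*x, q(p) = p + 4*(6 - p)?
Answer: 0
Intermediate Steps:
q(p) = 24 - 3*p (q(p) = p + (24 - 4*p) = 24 - 3*p)
x = 0 (x = -8 + ((4 + 0) + 4) = -8 + (4 + 4) = -8 + 8 = 0)
k = 0 (k = (9 + (24 - 3*3))*0 = (9 + (24 - 9))*0 = (9 + 15)*0 = 24*0 = 0)
k² = 0² = 0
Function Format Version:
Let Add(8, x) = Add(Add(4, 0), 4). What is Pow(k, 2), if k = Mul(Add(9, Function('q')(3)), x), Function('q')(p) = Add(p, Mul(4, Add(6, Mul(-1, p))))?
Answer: 0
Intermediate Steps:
Function('q')(p) = Add(24, Mul(-3, p)) (Function('q')(p) = Add(p, Add(24, Mul(-4, p))) = Add(24, Mul(-3, p)))
x = 0 (x = Add(-8, Add(Add(4, 0), 4)) = Add(-8, Add(4, 4)) = Add(-8, 8) = 0)
k = 0 (k = Mul(Add(9, Add(24, Mul(-3, 3))), 0) = Mul(Add(9, Add(24, -9)), 0) = Mul(Add(9, 15), 0) = Mul(24, 0) = 0)
Pow(k, 2) = Pow(0, 2) = 0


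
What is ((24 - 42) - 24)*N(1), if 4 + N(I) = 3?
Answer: 42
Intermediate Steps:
N(I) = -1 (N(I) = -4 + 3 = -1)
((24 - 42) - 24)*N(1) = ((24 - 42) - 24)*(-1) = (-18 - 24)*(-1) = -42*(-1) = 42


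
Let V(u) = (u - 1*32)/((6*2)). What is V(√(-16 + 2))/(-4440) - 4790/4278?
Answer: -1328512/1187145 - I*√14/53280 ≈ -1.1191 - 7.0226e-5*I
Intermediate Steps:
V(u) = -8/3 + u/12 (V(u) = (u - 32)/12 = (-32 + u)*(1/12) = -8/3 + u/12)
V(√(-16 + 2))/(-4440) - 4790/4278 = (-8/3 + √(-16 + 2)/12)/(-4440) - 4790/4278 = (-8/3 + √(-14)/12)*(-1/4440) - 4790*1/4278 = (-8/3 + (I*√14)/12)*(-1/4440) - 2395/2139 = (-8/3 + I*√14/12)*(-1/4440) - 2395/2139 = (1/1665 - I*√14/53280) - 2395/2139 = -1328512/1187145 - I*√14/53280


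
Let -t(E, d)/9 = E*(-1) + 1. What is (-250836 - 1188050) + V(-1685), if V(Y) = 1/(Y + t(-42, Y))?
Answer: -2981371793/2072 ≈ -1.4389e+6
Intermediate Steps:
t(E, d) = -9 + 9*E (t(E, d) = -9*(E*(-1) + 1) = -9*(-E + 1) = -9*(1 - E) = -9 + 9*E)
V(Y) = 1/(-387 + Y) (V(Y) = 1/(Y + (-9 + 9*(-42))) = 1/(Y + (-9 - 378)) = 1/(Y - 387) = 1/(-387 + Y))
(-250836 - 1188050) + V(-1685) = (-250836 - 1188050) + 1/(-387 - 1685) = -1438886 + 1/(-2072) = -1438886 - 1/2072 = -2981371793/2072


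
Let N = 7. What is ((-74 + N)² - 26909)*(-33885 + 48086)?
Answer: -318386420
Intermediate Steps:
((-74 + N)² - 26909)*(-33885 + 48086) = ((-74 + 7)² - 26909)*(-33885 + 48086) = ((-67)² - 26909)*14201 = (4489 - 26909)*14201 = -22420*14201 = -318386420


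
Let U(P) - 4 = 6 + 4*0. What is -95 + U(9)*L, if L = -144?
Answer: -1535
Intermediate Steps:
U(P) = 10 (U(P) = 4 + (6 + 4*0) = 4 + (6 + 0) = 4 + 6 = 10)
-95 + U(9)*L = -95 + 10*(-144) = -95 - 1440 = -1535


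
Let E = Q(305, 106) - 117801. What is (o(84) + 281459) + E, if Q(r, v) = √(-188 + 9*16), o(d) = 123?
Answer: 163781 + 2*I*√11 ≈ 1.6378e+5 + 6.6332*I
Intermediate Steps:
Q(r, v) = 2*I*√11 (Q(r, v) = √(-188 + 144) = √(-44) = 2*I*√11)
E = -117801 + 2*I*√11 (E = 2*I*√11 - 117801 = -117801 + 2*I*√11 ≈ -1.178e+5 + 6.6332*I)
(o(84) + 281459) + E = (123 + 281459) + (-117801 + 2*I*√11) = 281582 + (-117801 + 2*I*√11) = 163781 + 2*I*√11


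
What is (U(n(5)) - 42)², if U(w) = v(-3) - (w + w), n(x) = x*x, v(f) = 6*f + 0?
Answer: 12100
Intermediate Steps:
v(f) = 6*f
n(x) = x²
U(w) = -18 - 2*w (U(w) = 6*(-3) - (w + w) = -18 - 2*w)
(U(n(5)) - 42)² = ((-18 - 2*5²) - 42)² = ((-18 - 2*25) - 42)² = ((-18 - 50) - 42)² = (-68 - 42)² = (-110)² = 12100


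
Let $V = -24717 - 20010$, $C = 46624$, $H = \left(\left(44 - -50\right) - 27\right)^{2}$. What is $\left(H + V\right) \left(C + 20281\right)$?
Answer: $-2692123390$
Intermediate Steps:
$H = 4489$ ($H = \left(\left(44 + 50\right) - 27\right)^{2} = \left(94 - 27\right)^{2} = 67^{2} = 4489$)
$V = -44727$ ($V = -24717 - 20010 = -44727$)
$\left(H + V\right) \left(C + 20281\right) = \left(4489 - 44727\right) \left(46624 + 20281\right) = \left(-40238\right) 66905 = -2692123390$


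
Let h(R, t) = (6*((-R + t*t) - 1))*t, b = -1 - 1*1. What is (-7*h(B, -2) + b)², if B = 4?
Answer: 7396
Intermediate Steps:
b = -2 (b = -1 - 1 = -2)
h(R, t) = t*(-6 - 6*R + 6*t²) (h(R, t) = (6*((-R + t²) - 1))*t = (6*((t² - R) - 1))*t = (6*(-1 + t² - R))*t = (-6 - 6*R + 6*t²)*t = t*(-6 - 6*R + 6*t²))
(-7*h(B, -2) + b)² = (-42*(-2)*(-1 + (-2)² - 1*4) - 2)² = (-42*(-2)*(-1 + 4 - 4) - 2)² = (-42*(-2)*(-1) - 2)² = (-7*12 - 2)² = (-84 - 2)² = (-86)² = 7396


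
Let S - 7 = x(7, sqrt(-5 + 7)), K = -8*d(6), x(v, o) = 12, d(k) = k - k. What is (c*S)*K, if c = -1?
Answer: 0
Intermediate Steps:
d(k) = 0
K = 0 (K = -8*0 = 0)
S = 19 (S = 7 + 12 = 19)
(c*S)*K = -1*19*0 = -19*0 = 0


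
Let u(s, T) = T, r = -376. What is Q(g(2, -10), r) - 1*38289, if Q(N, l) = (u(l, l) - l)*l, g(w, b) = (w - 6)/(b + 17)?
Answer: -38289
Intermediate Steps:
g(w, b) = (-6 + w)/(17 + b)
Q(N, l) = 0 (Q(N, l) = (l - l)*l = 0*l = 0)
Q(g(2, -10), r) - 1*38289 = 0 - 1*38289 = 0 - 38289 = -38289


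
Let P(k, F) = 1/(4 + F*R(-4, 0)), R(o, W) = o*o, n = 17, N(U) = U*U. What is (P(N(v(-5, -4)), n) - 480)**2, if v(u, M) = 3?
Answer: 17550685441/76176 ≈ 2.3040e+5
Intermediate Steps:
N(U) = U**2
R(o, W) = o**2
P(k, F) = 1/(4 + 16*F) (P(k, F) = 1/(4 + F*(-4)**2) = 1/(4 + F*16) = 1/(4 + 16*F))
(P(N(v(-5, -4)), n) - 480)**2 = (1/(4*(1 + 4*17)) - 480)**2 = (1/(4*(1 + 68)) - 480)**2 = ((1/4)/69 - 480)**2 = ((1/4)*(1/69) - 480)**2 = (1/276 - 480)**2 = (-132479/276)**2 = 17550685441/76176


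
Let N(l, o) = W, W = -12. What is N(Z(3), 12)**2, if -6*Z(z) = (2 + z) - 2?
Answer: 144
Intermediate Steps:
Z(z) = -z/6 (Z(z) = -((2 + z) - 2)/6 = -z/6)
N(l, o) = -12
N(Z(3), 12)**2 = (-12)**2 = 144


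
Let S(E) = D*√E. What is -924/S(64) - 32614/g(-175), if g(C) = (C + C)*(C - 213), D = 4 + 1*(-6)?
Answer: 1952459/33950 ≈ 57.510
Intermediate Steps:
D = -2 (D = 4 - 6 = -2)
g(C) = 2*C*(-213 + C) (g(C) = (2*C)*(-213 + C) = 2*C*(-213 + C))
S(E) = -2*√E
-924/S(64) - 32614/g(-175) = -924/((-2*√64)) - 32614*(-1/(350*(-213 - 175))) = -924/((-2*8)) - 32614/(2*(-175)*(-388)) = -924/(-16) - 32614/135800 = -924*(-1/16) - 32614*1/135800 = 231/4 - 16307/67900 = 1952459/33950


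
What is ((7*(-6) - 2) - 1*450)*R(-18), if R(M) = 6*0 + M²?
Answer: -160056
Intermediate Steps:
R(M) = M² (R(M) = 0 + M² = M²)
((7*(-6) - 2) - 1*450)*R(-18) = ((7*(-6) - 2) - 1*450)*(-18)² = ((-42 - 2) - 450)*324 = (-44 - 450)*324 = -494*324 = -160056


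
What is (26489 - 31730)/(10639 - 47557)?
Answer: 1747/12306 ≈ 0.14196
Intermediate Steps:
(26489 - 31730)/(10639 - 47557) = -5241/(-36918) = -5241*(-1/36918) = 1747/12306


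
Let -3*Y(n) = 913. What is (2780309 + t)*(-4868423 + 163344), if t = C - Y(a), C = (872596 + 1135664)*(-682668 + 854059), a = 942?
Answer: -4858471213419554780/3 ≈ -1.6195e+18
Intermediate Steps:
Y(n) = -913/3 (Y(n) = -⅓*913 = -913/3)
C = 344197689660 (C = 2008260*171391 = 344197689660)
t = 1032593069893/3 (t = 344197689660 - 1*(-913/3) = 344197689660 + 913/3 = 1032593069893/3 ≈ 3.4420e+11)
(2780309 + t)*(-4868423 + 163344) = (2780309 + 1032593069893/3)*(-4868423 + 163344) = (1032601410820/3)*(-4705079) = -4858471213419554780/3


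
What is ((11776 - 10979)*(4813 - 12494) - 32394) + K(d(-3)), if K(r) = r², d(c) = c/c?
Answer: -6154150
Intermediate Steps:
d(c) = 1
((11776 - 10979)*(4813 - 12494) - 32394) + K(d(-3)) = ((11776 - 10979)*(4813 - 12494) - 32394) + 1² = (797*(-7681) - 32394) + 1 = (-6121757 - 32394) + 1 = -6154151 + 1 = -6154150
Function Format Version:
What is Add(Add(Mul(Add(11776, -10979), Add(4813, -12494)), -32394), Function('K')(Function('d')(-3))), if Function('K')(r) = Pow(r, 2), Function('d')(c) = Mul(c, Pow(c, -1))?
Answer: -6154150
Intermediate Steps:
Function('d')(c) = 1
Add(Add(Mul(Add(11776, -10979), Add(4813, -12494)), -32394), Function('K')(Function('d')(-3))) = Add(Add(Mul(Add(11776, -10979), Add(4813, -12494)), -32394), Pow(1, 2)) = Add(Add(Mul(797, -7681), -32394), 1) = Add(Add(-6121757, -32394), 1) = Add(-6154151, 1) = -6154150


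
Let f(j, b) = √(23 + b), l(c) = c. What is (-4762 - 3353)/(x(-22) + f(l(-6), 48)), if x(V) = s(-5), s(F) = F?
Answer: -40575/46 - 8115*√71/46 ≈ -2368.5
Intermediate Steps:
x(V) = -5
(-4762 - 3353)/(x(-22) + f(l(-6), 48)) = (-4762 - 3353)/(-5 + √(23 + 48)) = -8115/(-5 + √71)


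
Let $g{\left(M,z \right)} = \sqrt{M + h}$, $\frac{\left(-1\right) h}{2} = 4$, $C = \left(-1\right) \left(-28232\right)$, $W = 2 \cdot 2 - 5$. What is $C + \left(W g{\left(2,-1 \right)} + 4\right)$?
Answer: $28236 - i \sqrt{6} \approx 28236.0 - 2.4495 i$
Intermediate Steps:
$W = -1$ ($W = 4 - 5 = -1$)
$C = 28232$
$h = -8$ ($h = \left(-2\right) 4 = -8$)
$g{\left(M,z \right)} = \sqrt{-8 + M}$ ($g{\left(M,z \right)} = \sqrt{M - 8} = \sqrt{-8 + M}$)
$C + \left(W g{\left(2,-1 \right)} + 4\right) = 28232 + \left(- \sqrt{-8 + 2} + 4\right) = 28232 + \left(- \sqrt{-6} + 4\right) = 28232 + \left(- i \sqrt{6} + 4\right) = 28232 + \left(4 - i \sqrt{6}\right) = 28236 - i \sqrt{6}$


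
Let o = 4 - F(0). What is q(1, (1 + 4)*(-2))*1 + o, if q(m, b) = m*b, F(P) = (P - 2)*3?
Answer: 0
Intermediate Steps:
F(P) = -6 + 3*P (F(P) = (-2 + P)*3 = -6 + 3*P)
o = 10 (o = 4 - (-6 + 3*0) = 4 - (-6 + 0) = 4 - 1*(-6) = 4 + 6 = 10)
q(m, b) = b*m
q(1, (1 + 4)*(-2))*1 + o = (((1 + 4)*(-2))*1)*1 + 10 = ((5*(-2))*1)*1 + 10 = -10*1*1 + 10 = -10*1 + 10 = -10 + 10 = 0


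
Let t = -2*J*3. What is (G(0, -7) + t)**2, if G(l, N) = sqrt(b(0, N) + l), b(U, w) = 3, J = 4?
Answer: (24 - sqrt(3))**2 ≈ 495.86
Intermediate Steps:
G(l, N) = sqrt(3 + l)
t = -24 (t = -2*4*3 = -8*3 = -24)
(G(0, -7) + t)**2 = (sqrt(3 + 0) - 24)**2 = (sqrt(3) - 24)**2 = (-24 + sqrt(3))**2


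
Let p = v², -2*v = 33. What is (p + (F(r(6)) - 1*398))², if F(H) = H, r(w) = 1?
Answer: 249001/16 ≈ 15563.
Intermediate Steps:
v = -33/2 (v = -½*33 = -33/2 ≈ -16.500)
p = 1089/4 (p = (-33/2)² = 1089/4 ≈ 272.25)
(p + (F(r(6)) - 1*398))² = (1089/4 + (1 - 1*398))² = (1089/4 + (1 - 398))² = (1089/4 - 397)² = (-499/4)² = 249001/16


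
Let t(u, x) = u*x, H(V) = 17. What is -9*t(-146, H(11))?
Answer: 22338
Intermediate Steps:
-9*t(-146, H(11)) = -(-1314)*17 = -9*(-2482) = 22338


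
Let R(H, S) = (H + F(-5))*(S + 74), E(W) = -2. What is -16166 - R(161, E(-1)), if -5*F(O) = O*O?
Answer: -27398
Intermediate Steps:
F(O) = -O**2/5 (F(O) = -O*O/5 = -O**2/5)
R(H, S) = (-5 + H)*(74 + S) (R(H, S) = (H - 1/5*(-5)**2)*(S + 74) = (H - 1/5*25)*(74 + S) = (H - 5)*(74 + S) = (-5 + H)*(74 + S))
-16166 - R(161, E(-1)) = -16166 - (-370 - 5*(-2) + 74*161 + 161*(-2)) = -16166 - (-370 + 10 + 11914 - 322) = -16166 - 1*11232 = -16166 - 11232 = -27398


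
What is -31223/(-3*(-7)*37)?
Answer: -31223/777 ≈ -40.184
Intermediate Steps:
-31223/(-3*(-7)*37) = -31223/(21*37) = -31223/777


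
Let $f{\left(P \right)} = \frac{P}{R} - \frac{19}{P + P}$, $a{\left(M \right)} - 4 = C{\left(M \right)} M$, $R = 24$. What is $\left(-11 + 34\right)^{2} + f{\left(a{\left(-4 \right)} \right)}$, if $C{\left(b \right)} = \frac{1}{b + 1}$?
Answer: $\frac{151903}{288} \approx 527.44$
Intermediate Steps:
$C{\left(b \right)} = \frac{1}{1 + b}$
$a{\left(M \right)} = 4 + \frac{M}{1 + M}$
$f{\left(P \right)} = - \frac{19}{2 P} + \frac{P}{24}$ ($f{\left(P \right)} = \frac{P}{24} - \frac{19}{P + P} = P \frac{1}{24} - \frac{19}{2 P} = \frac{P}{24} - 19 \frac{1}{2 P} = \frac{P}{24} - \frac{19}{2 P} = - \frac{19}{2 P} + \frac{P}{24}$)
$\left(-11 + 34\right)^{2} + f{\left(a{\left(-4 \right)} \right)} = \left(-11 + 34\right)^{2} + \frac{-228 + \left(\frac{4 + 5 \left(-4\right)}{1 - 4}\right)^{2}}{24 \frac{4 + 5 \left(-4\right)}{1 - 4}} = 23^{2} + \frac{-228 + \left(\frac{4 - 20}{-3}\right)^{2}}{24 \frac{4 - 20}{-3}} = 529 + \frac{-228 + \left(\left(- \frac{1}{3}\right) \left(-16\right)\right)^{2}}{24 \left(\left(- \frac{1}{3}\right) \left(-16\right)\right)} = 529 + \frac{-228 + \left(\frac{16}{3}\right)^{2}}{24 \cdot \frac{16}{3}} = 529 + \frac{1}{24} \cdot \frac{3}{16} \left(-228 + \frac{256}{9}\right) = 529 + \frac{1}{24} \cdot \frac{3}{16} \left(- \frac{1796}{9}\right) = 529 - \frac{449}{288} = \frac{151903}{288}$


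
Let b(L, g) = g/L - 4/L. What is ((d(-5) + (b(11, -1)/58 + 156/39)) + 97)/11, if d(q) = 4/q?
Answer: 319613/35090 ≈ 9.1084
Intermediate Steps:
b(L, g) = -4/L + g/L
((d(-5) + (b(11, -1)/58 + 156/39)) + 97)/11 = ((4/(-5) + (((-4 - 1)/11)/58 + 156/39)) + 97)/11 = ((4*(-⅕) + (((1/11)*(-5))*(1/58) + 156*(1/39))) + 97)*(1/11) = ((-⅘ + (-5/11*1/58 + 4)) + 97)*(1/11) = ((-⅘ + (-5/638 + 4)) + 97)*(1/11) = ((-⅘ + 2547/638) + 97)*(1/11) = (10183/3190 + 97)*(1/11) = (319613/3190)*(1/11) = 319613/35090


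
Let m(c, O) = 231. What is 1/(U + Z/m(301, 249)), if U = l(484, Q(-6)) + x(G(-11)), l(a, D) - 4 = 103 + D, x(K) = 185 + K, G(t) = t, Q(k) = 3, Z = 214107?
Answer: 77/93237 ≈ 0.00082585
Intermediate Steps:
l(a, D) = 107 + D (l(a, D) = 4 + (103 + D) = 107 + D)
U = 284 (U = (107 + 3) + (185 - 11) = 110 + 174 = 284)
1/(U + Z/m(301, 249)) = 1/(284 + 214107/231) = 1/(284 + 214107*(1/231)) = 1/(284 + 71369/77) = 1/(93237/77) = 77/93237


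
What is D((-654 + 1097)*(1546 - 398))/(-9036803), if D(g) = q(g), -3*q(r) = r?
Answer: 508564/27110409 ≈ 0.018759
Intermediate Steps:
q(r) = -r/3
D(g) = -g/3
D((-654 + 1097)*(1546 - 398))/(-9036803) = -(-654 + 1097)*(1546 - 398)/3/(-9036803) = -443*1148/3*(-1/9036803) = -1/3*508564*(-1/9036803) = -508564/3*(-1/9036803) = 508564/27110409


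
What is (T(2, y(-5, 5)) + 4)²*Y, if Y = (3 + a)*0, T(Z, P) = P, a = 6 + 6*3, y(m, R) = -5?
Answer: 0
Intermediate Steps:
a = 24 (a = 6 + 18 = 24)
Y = 0 (Y = (3 + 24)*0 = 27*0 = 0)
(T(2, y(-5, 5)) + 4)²*Y = (-5 + 4)²*0 = (-1)²*0 = 1*0 = 0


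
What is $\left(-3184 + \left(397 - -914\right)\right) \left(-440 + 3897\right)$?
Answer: $-6474961$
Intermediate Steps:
$\left(-3184 + \left(397 - -914\right)\right) \left(-440 + 3897\right) = \left(-3184 + \left(397 + 914\right)\right) 3457 = \left(-3184 + 1311\right) 3457 = \left(-1873\right) 3457 = -6474961$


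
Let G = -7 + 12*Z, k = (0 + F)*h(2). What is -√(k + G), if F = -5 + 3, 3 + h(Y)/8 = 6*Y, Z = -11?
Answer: -I*√283 ≈ -16.823*I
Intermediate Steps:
h(Y) = -24 + 48*Y (h(Y) = -24 + 8*(6*Y) = -24 + 48*Y)
F = -2
k = -144 (k = (0 - 2)*(-24 + 48*2) = -2*(-24 + 96) = -2*72 = -144)
G = -139 (G = -7 + 12*(-11) = -7 - 132 = -139)
-√(k + G) = -√(-144 - 139) = -√(-283) = -I*√283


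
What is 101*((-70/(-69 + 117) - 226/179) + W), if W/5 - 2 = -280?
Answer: -604296029/4296 ≈ -1.4066e+5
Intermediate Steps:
W = -1390 (W = 10 + 5*(-280) = 10 - 1400 = -1390)
101*((-70/(-69 + 117) - 226/179) + W) = 101*((-70/(-69 + 117) - 226/179) - 1390) = 101*((-70/48 - 226*1/179) - 1390) = 101*((-70*1/48 - 226/179) - 1390) = 101*((-35/24 - 226/179) - 1390) = 101*(-11689/4296 - 1390) = 101*(-5983129/4296) = -604296029/4296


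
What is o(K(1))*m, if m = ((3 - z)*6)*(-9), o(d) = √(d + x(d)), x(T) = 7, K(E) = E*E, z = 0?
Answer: -324*√2 ≈ -458.21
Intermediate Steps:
K(E) = E²
o(d) = √(7 + d) (o(d) = √(d + 7) = √(7 + d))
m = -162 (m = ((3 - 1*0)*6)*(-9) = ((3 + 0)*6)*(-9) = (3*6)*(-9) = 18*(-9) = -162)
o(K(1))*m = √(7 + 1²)*(-162) = √(7 + 1)*(-162) = √8*(-162) = (2*√2)*(-162) = -324*√2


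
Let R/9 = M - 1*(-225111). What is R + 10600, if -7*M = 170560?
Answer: 12721153/7 ≈ 1.8173e+6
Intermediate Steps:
M = -170560/7 (M = -⅐*170560 = -170560/7 ≈ -24366.)
R = 12646953/7 (R = 9*(-170560/7 - 1*(-225111)) = 9*(-170560/7 + 225111) = 9*(1405217/7) = 12646953/7 ≈ 1.8067e+6)
R + 10600 = 12646953/7 + 10600 = 12721153/7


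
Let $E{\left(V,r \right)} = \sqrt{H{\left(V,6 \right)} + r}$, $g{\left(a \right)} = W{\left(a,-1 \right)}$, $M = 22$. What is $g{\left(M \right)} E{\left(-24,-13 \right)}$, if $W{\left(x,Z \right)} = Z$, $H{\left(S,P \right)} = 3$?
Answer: $- i \sqrt{10} \approx - 3.1623 i$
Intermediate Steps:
$g{\left(a \right)} = -1$
$E{\left(V,r \right)} = \sqrt{3 + r}$
$g{\left(M \right)} E{\left(-24,-13 \right)} = - \sqrt{3 - 13} = - \sqrt{-10} = - i \sqrt{10}$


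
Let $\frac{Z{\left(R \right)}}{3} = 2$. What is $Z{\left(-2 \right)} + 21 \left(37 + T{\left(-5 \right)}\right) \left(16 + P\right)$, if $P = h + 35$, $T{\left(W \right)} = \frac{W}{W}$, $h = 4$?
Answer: $43896$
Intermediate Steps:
$T{\left(W \right)} = 1$
$P = 39$ ($P = 4 + 35 = 39$)
$Z{\left(R \right)} = 6$ ($Z{\left(R \right)} = 3 \cdot 2 = 6$)
$Z{\left(-2 \right)} + 21 \left(37 + T{\left(-5 \right)}\right) \left(16 + P\right) = 6 + 21 \left(37 + 1\right) \left(16 + 39\right) = 6 + 21 \cdot 38 \cdot 55 = 6 + 21 \cdot 2090 = 6 + 43890 = 43896$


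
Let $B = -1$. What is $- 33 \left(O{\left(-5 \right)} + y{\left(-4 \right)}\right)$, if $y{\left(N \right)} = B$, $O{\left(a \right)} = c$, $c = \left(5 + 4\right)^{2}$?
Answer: $-2640$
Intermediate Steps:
$c = 81$ ($c = 9^{2} = 81$)
$O{\left(a \right)} = 81$
$y{\left(N \right)} = -1$
$- 33 \left(O{\left(-5 \right)} + y{\left(-4 \right)}\right) = - 33 \left(81 - 1\right) = \left(-33\right) 80 = -2640$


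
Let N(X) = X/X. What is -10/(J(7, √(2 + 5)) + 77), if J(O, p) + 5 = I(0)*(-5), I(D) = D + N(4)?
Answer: -10/67 ≈ -0.14925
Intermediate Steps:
N(X) = 1
I(D) = 1 + D (I(D) = D + 1 = 1 + D)
J(O, p) = -10 (J(O, p) = -5 + (1 + 0)*(-5) = -5 + 1*(-5) = -5 - 5 = -10)
-10/(J(7, √(2 + 5)) + 77) = -10/(-10 + 77) = -10/67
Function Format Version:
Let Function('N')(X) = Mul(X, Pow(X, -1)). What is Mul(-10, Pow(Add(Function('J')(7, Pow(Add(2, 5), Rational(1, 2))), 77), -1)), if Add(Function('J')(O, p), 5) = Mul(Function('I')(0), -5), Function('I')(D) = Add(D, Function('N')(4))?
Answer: Rational(-10, 67) ≈ -0.14925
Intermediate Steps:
Function('N')(X) = 1
Function('I')(D) = Add(1, D) (Function('I')(D) = Add(D, 1) = Add(1, D))
Function('J')(O, p) = -10 (Function('J')(O, p) = Add(-5, Mul(Add(1, 0), -5)) = Add(-5, Mul(1, -5)) = Add(-5, -5) = -10)
Mul(-10, Pow(Add(Function('J')(7, Pow(Add(2, 5), Rational(1, 2))), 77), -1)) = Mul(-10, Pow(Add(-10, 77), -1)) = Mul(-10, Pow(67, -1)) = Mul(-10, Rational(1, 67)) = Rational(-10, 67)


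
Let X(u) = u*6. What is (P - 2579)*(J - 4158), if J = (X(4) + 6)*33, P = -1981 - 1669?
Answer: 19733472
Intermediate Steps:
P = -3650
X(u) = 6*u
J = 990 (J = (6*4 + 6)*33 = (24 + 6)*33 = 30*33 = 990)
(P - 2579)*(J - 4158) = (-3650 - 2579)*(990 - 4158) = -6229*(-3168) = 19733472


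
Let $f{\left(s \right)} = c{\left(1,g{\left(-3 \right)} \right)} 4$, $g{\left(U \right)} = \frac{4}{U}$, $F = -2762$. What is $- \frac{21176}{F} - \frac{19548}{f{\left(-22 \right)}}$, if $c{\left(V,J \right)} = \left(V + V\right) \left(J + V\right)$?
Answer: $\frac{20268017}{2762} \approx 7338.2$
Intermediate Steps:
$c{\left(V,J \right)} = 2 V \left(J + V\right)$
$f{\left(s \right)} = - \frac{8}{3}$ ($f{\left(s \right)} = 2 \cdot 1 \left(\frac{4}{-3} + 1\right) 4 = 2 \cdot 1 \left(4 \left(- \frac{1}{3}\right) + 1\right) 4 = 2 \cdot 1 \left(- \frac{4}{3} + 1\right) 4 = 2 \cdot 1 \left(- \frac{1}{3}\right) 4 = \left(- \frac{2}{3}\right) 4 = - \frac{8}{3}$)
$- \frac{21176}{F} - \frac{19548}{f{\left(-22 \right)}} = - \frac{21176}{-2762} - \frac{19548}{- \frac{8}{3}} = \left(-21176\right) \left(- \frac{1}{2762}\right) - - \frac{14661}{2} = \frac{10588}{1381} + \frac{14661}{2} = \frac{20268017}{2762}$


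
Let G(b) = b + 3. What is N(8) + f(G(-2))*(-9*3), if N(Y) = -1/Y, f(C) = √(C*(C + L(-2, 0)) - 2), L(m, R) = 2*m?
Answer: -⅛ - 27*I*√5 ≈ -0.125 - 60.374*I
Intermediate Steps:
G(b) = 3 + b
f(C) = √(-2 + C*(-4 + C)) (f(C) = √(C*(C + 2*(-2)) - 2) = √(C*(C - 4) - 2) = √(C*(-4 + C) - 2) = √(-2 + C*(-4 + C)))
N(8) + f(G(-2))*(-9*3) = -1/8 + √(-2 + (3 - 2)² - 4*(3 - 2))*(-9*3) = -1*⅛ + √(-2 + 1² - 4*1)*(-27) = -⅛ + √(-2 + 1 - 4)*(-27) = -⅛ + √(-5)*(-27) = -⅛ + (I*√5)*(-27) = -⅛ - 27*I*√5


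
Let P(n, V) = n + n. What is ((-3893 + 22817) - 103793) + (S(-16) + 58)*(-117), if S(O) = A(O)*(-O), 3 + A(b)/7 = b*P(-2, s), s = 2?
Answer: -890999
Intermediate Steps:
P(n, V) = 2*n
A(b) = -21 - 28*b (A(b) = -21 + 7*(b*(2*(-2))) = -21 + 7*(b*(-4)) = -21 + 7*(-4*b) = -21 - 28*b)
S(O) = -O*(-21 - 28*O) (S(O) = (-21 - 28*O)*(-O) = -O*(-21 - 28*O))
((-3893 + 22817) - 103793) + (S(-16) + 58)*(-117) = ((-3893 + 22817) - 103793) + (7*(-16)*(3 + 4*(-16)) + 58)*(-117) = (18924 - 103793) + (7*(-16)*(3 - 64) + 58)*(-117) = -84869 + (7*(-16)*(-61) + 58)*(-117) = -84869 + (6832 + 58)*(-117) = -84869 + 6890*(-117) = -84869 - 806130 = -890999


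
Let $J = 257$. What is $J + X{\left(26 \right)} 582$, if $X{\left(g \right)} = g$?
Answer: $15389$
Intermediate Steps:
$J + X{\left(26 \right)} 582 = 257 + 26 \cdot 582 = 257 + 15132 = 15389$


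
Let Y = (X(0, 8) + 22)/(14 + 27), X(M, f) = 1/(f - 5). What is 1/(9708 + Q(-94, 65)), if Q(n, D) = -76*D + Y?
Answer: 123/586531 ≈ 0.00020971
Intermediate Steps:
X(M, f) = 1/(-5 + f)
Y = 67/123 (Y = (1/(-5 + 8) + 22)/(14 + 27) = (1/3 + 22)/41 = (⅓ + 22)*(1/41) = (67/3)*(1/41) = 67/123 ≈ 0.54472)
Q(n, D) = 67/123 - 76*D (Q(n, D) = -76*D + 67/123 = 67/123 - 76*D)
1/(9708 + Q(-94, 65)) = 1/(9708 + (67/123 - 76*65)) = 1/(9708 + (67/123 - 4940)) = 1/(9708 - 607553/123) = 1/(586531/123) = 123/586531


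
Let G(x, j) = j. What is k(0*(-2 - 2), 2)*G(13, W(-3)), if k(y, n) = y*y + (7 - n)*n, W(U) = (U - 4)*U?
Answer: 210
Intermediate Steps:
W(U) = U*(-4 + U) (W(U) = (-4 + U)*U = U*(-4 + U))
k(y, n) = y**2 + n*(7 - n)
k(0*(-2 - 2), 2)*G(13, W(-3)) = ((0*(-2 - 2))**2 - 1*2**2 + 7*2)*(-3*(-4 - 3)) = ((0*(-4))**2 - 1*4 + 14)*(-3*(-7)) = (0**2 - 4 + 14)*21 = (0 - 4 + 14)*21 = 10*21 = 210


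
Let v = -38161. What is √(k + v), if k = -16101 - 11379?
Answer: I*√65641 ≈ 256.21*I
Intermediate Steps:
k = -27480
√(k + v) = √(-27480 - 38161) = √(-65641) = I*√65641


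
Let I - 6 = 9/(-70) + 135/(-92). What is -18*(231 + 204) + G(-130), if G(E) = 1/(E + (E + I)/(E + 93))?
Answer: -118106124370/15083781 ≈ -7830.0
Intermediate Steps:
I = 14181/3220 (I = 6 + (9/(-70) + 135/(-92)) = 6 + (9*(-1/70) + 135*(-1/92)) = 6 + (-9/70 - 135/92) = 6 - 5139/3220 = 14181/3220 ≈ 4.4040)
G(E) = 1/(E + (14181/3220 + E)/(93 + E)) (G(E) = 1/(E + (E + 14181/3220)/(E + 93)) = 1/(E + (14181/3220 + E)/(93 + E)))
-18*(231 + 204) + G(-130) = -18*(231 + 204) + 3220*(93 - 130)/(14181 + 3220*(-130)² + 302680*(-130)) = -18*435 + 3220*(-37)/(14181 + 3220*16900 - 39348400) = -7830 + 3220*(-37)/(14181 + 54418000 - 39348400) = -7830 + 3220*(-37)/15083781 = -7830 + 3220*(1/15083781)*(-37) = -7830 - 119140/15083781 = -118106124370/15083781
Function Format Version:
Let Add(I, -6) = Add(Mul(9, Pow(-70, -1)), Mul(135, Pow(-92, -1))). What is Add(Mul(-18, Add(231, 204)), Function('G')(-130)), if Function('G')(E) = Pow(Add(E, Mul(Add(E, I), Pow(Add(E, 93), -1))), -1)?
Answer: Rational(-118106124370, 15083781) ≈ -7830.0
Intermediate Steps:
I = Rational(14181, 3220) (I = Add(6, Add(Mul(9, Pow(-70, -1)), Mul(135, Pow(-92, -1)))) = Add(6, Add(Mul(9, Rational(-1, 70)), Mul(135, Rational(-1, 92)))) = Add(6, Add(Rational(-9, 70), Rational(-135, 92))) = Add(6, Rational(-5139, 3220)) = Rational(14181, 3220) ≈ 4.4040)
Function('G')(E) = Pow(Add(E, Mul(Pow(Add(93, E), -1), Add(Rational(14181, 3220), E))), -1) (Function('G')(E) = Pow(Add(E, Mul(Add(E, Rational(14181, 3220)), Pow(Add(E, 93), -1))), -1) = Pow(Add(E, Mul(Add(Rational(14181, 3220), E), Pow(Add(93, E), -1))), -1) = Pow(Add(E, Mul(Pow(Add(93, E), -1), Add(Rational(14181, 3220), E))), -1))
Add(Mul(-18, Add(231, 204)), Function('G')(-130)) = Add(Mul(-18, Add(231, 204)), Mul(3220, Pow(Add(14181, Mul(3220, Pow(-130, 2)), Mul(302680, -130)), -1), Add(93, -130))) = Add(Mul(-18, 435), Mul(3220, Pow(Add(14181, Mul(3220, 16900), -39348400), -1), -37)) = Add(-7830, Mul(3220, Pow(Add(14181, 54418000, -39348400), -1), -37)) = Add(-7830, Mul(3220, Pow(15083781, -1), -37)) = Add(-7830, Mul(3220, Rational(1, 15083781), -37)) = Add(-7830, Rational(-119140, 15083781)) = Rational(-118106124370, 15083781)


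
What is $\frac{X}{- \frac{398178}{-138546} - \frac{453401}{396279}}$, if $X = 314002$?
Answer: $\frac{36836775834651}{202933087} \approx 1.8152 \cdot 10^{5}$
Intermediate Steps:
$\frac{X}{- \frac{398178}{-138546} - \frac{453401}{396279}} = \frac{314002}{- \frac{398178}{-138546} - \frac{453401}{396279}} = \frac{314002}{\left(-398178\right) \left(- \frac{1}{138546}\right) - \frac{34877}{30483}} = \frac{314002}{\frac{22121}{7697} - \frac{34877}{30483}} = \frac{314002}{\frac{405866174}{234627651}} = 314002 \cdot \frac{234627651}{405866174} = \frac{36836775834651}{202933087}$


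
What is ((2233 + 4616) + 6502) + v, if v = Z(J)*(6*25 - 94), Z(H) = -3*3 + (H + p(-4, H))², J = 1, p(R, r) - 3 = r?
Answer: 14247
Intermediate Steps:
p(R, r) = 3 + r
Z(H) = -9 + (3 + 2*H)² (Z(H) = -3*3 + (H + (3 + H))² = -9 + (3 + 2*H)²)
v = 896 (v = (4*1*(3 + 1))*(6*25 - 94) = (4*1*4)*(150 - 94) = 16*56 = 896)
((2233 + 4616) + 6502) + v = ((2233 + 4616) + 6502) + 896 = (6849 + 6502) + 896 = 13351 + 896 = 14247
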